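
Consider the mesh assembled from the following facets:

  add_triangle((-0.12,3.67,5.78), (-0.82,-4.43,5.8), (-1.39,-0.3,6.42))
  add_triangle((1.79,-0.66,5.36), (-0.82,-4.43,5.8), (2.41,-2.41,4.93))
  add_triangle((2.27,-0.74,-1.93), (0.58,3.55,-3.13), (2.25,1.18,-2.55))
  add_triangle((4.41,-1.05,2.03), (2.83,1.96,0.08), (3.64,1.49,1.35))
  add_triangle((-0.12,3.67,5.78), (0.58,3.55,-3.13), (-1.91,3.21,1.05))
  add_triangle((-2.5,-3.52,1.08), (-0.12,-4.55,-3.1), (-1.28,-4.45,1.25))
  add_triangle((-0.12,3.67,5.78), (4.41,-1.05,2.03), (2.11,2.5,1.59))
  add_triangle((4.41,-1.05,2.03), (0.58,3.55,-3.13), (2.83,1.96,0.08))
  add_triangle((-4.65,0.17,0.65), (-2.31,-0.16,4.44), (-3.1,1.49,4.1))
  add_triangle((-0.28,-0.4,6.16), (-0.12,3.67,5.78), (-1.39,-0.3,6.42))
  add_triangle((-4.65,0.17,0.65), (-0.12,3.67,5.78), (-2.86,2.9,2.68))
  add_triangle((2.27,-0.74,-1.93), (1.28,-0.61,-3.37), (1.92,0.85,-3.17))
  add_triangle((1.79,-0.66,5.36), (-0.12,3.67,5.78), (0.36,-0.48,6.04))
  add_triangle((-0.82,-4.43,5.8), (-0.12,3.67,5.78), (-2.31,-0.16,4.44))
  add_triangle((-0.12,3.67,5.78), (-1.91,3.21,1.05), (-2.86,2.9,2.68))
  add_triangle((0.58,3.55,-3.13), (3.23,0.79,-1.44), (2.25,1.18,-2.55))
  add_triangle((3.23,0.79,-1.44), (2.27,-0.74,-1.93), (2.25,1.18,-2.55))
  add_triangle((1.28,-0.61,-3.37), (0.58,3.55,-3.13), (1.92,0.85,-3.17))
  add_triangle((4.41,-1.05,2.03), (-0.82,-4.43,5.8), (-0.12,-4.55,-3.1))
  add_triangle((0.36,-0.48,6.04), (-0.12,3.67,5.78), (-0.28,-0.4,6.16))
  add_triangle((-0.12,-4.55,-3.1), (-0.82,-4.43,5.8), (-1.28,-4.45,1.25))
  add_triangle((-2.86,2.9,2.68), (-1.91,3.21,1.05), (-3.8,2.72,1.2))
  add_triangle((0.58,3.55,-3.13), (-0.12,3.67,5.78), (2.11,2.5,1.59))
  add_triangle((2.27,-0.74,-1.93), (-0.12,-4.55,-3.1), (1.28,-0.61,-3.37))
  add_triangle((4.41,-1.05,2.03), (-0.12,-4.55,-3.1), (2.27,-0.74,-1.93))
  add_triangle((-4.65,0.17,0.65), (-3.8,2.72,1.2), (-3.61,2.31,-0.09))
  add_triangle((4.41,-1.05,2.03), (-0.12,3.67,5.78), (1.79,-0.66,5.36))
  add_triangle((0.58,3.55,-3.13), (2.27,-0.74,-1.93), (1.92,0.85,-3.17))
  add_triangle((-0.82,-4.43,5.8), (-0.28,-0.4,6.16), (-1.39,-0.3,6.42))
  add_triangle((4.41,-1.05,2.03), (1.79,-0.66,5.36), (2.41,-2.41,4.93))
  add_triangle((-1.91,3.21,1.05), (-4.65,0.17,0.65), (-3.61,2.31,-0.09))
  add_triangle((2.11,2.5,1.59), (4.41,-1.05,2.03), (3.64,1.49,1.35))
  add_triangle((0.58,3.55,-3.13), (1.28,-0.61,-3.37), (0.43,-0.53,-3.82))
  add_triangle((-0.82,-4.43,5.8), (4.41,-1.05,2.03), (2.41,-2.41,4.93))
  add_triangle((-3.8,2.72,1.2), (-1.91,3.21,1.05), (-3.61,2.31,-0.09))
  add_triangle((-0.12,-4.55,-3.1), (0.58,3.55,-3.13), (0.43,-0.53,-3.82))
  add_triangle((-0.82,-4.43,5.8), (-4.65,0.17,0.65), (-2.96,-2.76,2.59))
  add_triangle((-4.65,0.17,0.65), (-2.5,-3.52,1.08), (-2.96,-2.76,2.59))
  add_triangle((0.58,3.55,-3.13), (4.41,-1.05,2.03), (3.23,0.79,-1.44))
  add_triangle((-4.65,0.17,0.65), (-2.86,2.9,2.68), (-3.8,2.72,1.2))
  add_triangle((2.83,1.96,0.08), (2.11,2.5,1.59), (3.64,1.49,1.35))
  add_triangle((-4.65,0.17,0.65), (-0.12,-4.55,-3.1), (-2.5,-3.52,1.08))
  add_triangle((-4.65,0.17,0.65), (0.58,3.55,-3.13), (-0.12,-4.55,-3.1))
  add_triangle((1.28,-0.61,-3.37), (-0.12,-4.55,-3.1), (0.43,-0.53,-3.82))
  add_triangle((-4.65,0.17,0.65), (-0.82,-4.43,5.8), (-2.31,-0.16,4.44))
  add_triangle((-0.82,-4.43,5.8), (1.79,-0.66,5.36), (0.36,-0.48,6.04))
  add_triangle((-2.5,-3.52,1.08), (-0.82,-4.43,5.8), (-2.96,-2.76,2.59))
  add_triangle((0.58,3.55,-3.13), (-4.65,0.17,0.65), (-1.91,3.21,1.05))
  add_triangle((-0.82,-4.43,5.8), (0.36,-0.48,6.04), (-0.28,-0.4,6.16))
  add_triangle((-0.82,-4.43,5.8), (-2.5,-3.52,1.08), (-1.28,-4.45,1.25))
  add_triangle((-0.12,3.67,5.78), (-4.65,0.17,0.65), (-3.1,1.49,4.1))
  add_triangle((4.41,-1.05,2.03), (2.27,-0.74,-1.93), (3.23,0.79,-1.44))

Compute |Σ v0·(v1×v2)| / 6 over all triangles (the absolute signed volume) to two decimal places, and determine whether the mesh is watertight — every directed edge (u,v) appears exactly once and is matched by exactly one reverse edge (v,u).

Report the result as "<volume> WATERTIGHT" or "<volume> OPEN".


281.85 OPEN

Per-triangle v0·(v1×v2)/6:
  t1: -6.8721
  t2: +6.9752
  t3: +1.0078
  t4: +1.4877
  t5: +11.3341
  t6: +4.7496
  t7: +11.2209
  t8: +3.2616
  t9: +5.0872
  t10: +4.5781
  t11: +6.0081
  t12: +1.3862
  t13: +6.0034
  t14: +15.3250
  t15: +4.6911
  t16: +1.8648
  t17: +1.3898
  t18: +2.1423
  t19: +31.1395
  t20: +2.6483
  t21: +5.4915
  t22: +1.8325
  t23: +10.6921
  t24: +3.7281
  t25: +9.5648
  t26: +2.3184
  t27: +13.1432
  t28: +0.7027
  t29: +4.6368
  t30: +5.4653
  t31: -2.7688
  t32: +1.7902
  t33: +2.3053
  t34: +4.6513
  t35: +1.3580
  t36: +0.5924
  t37: +5.1157
  t38: +4.4670
  t39: +4.0413
  t40: +3.1122
  t41: +1.3551
  t42: +11.3019
  t43: +19.3879
  t44: +2.4049
  t45: +13.1536
  t46: +6.1502
  t47: +4.9837
  t48: +9.5871
  t49: +2.6908
  t50: +5.0566
  t51: +4.2676
  t52: +3.8382
Σ = +281.8461 → |volume| = 281.85

Directed edges: 156 total; 6 unmatched, e.g. (0.58,3.55,-3.13)→(2.83,1.96,0.08) → open.


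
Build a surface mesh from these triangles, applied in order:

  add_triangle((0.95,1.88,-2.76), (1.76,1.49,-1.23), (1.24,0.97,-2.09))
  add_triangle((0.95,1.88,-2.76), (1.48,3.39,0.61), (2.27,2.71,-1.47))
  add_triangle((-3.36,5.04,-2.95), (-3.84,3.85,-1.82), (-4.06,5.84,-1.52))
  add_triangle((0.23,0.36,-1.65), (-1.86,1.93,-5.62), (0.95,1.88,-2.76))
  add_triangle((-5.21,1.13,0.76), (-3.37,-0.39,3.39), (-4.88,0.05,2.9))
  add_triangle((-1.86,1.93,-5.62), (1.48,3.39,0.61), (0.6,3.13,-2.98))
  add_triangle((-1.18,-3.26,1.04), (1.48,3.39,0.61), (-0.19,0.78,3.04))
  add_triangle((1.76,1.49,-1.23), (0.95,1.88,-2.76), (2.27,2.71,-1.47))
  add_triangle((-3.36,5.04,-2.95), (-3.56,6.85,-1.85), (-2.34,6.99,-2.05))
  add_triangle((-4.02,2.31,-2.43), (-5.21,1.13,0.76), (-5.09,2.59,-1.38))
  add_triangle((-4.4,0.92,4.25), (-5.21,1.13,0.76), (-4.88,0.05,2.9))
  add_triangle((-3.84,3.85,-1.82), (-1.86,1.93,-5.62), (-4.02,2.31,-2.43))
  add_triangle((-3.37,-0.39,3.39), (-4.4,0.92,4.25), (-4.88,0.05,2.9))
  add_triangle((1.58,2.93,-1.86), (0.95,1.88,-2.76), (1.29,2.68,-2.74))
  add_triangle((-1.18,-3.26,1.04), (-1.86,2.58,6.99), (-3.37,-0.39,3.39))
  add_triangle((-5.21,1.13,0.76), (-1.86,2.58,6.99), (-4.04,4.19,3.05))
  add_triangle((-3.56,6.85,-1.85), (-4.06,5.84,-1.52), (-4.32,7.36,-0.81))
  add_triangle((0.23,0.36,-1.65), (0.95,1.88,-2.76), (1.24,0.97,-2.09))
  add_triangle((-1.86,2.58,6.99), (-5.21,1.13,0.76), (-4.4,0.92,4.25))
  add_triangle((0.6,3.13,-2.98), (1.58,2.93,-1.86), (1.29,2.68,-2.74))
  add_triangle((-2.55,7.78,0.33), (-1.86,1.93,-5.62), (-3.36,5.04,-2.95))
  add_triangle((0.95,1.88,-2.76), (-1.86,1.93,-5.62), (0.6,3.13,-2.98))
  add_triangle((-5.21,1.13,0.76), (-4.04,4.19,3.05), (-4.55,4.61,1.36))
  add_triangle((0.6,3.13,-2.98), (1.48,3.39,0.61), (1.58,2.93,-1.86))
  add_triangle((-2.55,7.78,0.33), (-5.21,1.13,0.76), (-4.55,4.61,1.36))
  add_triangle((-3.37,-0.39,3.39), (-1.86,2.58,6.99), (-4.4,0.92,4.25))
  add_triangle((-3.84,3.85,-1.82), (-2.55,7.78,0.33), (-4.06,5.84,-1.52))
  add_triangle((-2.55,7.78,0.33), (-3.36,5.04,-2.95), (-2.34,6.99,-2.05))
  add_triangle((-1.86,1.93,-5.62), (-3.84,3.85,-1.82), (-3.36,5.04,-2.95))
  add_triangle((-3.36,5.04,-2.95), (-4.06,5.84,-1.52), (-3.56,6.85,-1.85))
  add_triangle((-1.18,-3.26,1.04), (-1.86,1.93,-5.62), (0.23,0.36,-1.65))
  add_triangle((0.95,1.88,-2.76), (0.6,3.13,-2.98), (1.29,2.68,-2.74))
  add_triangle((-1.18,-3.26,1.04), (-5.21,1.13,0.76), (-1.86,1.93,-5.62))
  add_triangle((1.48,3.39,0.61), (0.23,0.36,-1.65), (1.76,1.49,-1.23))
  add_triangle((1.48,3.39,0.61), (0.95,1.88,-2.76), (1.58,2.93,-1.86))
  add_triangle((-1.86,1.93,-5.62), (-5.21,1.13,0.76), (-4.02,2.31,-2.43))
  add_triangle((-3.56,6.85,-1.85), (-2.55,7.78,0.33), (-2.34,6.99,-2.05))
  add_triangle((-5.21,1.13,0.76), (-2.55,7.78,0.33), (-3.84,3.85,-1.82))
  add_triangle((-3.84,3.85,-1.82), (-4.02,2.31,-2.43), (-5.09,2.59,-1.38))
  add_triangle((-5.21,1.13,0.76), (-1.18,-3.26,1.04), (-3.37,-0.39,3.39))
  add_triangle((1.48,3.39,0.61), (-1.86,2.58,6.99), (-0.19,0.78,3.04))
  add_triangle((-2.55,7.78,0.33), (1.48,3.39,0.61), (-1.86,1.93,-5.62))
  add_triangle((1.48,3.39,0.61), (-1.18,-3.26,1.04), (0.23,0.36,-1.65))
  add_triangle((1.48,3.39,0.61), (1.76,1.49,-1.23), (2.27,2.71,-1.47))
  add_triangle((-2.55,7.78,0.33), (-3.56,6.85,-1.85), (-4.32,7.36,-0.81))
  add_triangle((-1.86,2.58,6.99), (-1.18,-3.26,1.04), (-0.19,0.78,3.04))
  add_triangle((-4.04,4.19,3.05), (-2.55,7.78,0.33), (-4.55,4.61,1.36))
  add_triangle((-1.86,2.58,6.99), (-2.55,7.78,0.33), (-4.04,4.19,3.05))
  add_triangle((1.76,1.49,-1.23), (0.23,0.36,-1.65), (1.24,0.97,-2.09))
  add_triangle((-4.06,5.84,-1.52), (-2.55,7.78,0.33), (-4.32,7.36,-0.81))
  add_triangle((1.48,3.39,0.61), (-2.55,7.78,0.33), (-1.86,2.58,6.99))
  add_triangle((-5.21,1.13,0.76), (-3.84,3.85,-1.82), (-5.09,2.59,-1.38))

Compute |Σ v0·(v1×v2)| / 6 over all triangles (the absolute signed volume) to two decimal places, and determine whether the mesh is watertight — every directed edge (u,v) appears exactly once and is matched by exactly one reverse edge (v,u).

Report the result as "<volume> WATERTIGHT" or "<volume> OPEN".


214.47 WATERTIGHT

Per-triangle v0·(v1×v2)/6:
  t1: +0.4351
  t2: +1.7597
  t3: +1.9697
  t4: +1.0383
  t5: -0.4082
  t6: +2.8261
  t7: +0.8861
  t8: +0.5214
  t9: +2.4821
  t10: +1.2418
  t11: +3.0943
  t12: +5.2394
  t13: +1.5519
  t14: +0.0864
  t15: +8.7496
  t16: +14.6820
  t17: +1.3457
  t18: +0.2535
  t19: +7.0196
  t20: +0.4765
  t21: +7.5932
  t22: +2.2919
  t23: +5.7380
  t24: +1.6361
  t25: +4.5015
  t26: +4.3857
  t27: +0.3909
  t28: -4.9963
  t29: +5.0116
  t30: +1.9075
  t31: +2.4052
  t32: +0.3349
  t33: +16.8358
  t34: -1.0133
  t35: -0.3523
  t36: +3.3583
  t37: +3.8647
  t38: +14.8264
  t39: +1.9808
  t40: +8.0041
  t41: +2.9365
  t42: +18.4152
  t43: +0.3026
  t44: +0.3072
  t45: +3.3817
  t46: +2.9874
  t47: +7.2920
  t48: +20.0136
  t49: -0.0942
  t50: -1.2502
  t51: +23.7306
  t52: +2.4894
Σ = +214.4673 → |volume| = 214.47

Directed edges: 156 total, each appears once with its reverse present → watertight.


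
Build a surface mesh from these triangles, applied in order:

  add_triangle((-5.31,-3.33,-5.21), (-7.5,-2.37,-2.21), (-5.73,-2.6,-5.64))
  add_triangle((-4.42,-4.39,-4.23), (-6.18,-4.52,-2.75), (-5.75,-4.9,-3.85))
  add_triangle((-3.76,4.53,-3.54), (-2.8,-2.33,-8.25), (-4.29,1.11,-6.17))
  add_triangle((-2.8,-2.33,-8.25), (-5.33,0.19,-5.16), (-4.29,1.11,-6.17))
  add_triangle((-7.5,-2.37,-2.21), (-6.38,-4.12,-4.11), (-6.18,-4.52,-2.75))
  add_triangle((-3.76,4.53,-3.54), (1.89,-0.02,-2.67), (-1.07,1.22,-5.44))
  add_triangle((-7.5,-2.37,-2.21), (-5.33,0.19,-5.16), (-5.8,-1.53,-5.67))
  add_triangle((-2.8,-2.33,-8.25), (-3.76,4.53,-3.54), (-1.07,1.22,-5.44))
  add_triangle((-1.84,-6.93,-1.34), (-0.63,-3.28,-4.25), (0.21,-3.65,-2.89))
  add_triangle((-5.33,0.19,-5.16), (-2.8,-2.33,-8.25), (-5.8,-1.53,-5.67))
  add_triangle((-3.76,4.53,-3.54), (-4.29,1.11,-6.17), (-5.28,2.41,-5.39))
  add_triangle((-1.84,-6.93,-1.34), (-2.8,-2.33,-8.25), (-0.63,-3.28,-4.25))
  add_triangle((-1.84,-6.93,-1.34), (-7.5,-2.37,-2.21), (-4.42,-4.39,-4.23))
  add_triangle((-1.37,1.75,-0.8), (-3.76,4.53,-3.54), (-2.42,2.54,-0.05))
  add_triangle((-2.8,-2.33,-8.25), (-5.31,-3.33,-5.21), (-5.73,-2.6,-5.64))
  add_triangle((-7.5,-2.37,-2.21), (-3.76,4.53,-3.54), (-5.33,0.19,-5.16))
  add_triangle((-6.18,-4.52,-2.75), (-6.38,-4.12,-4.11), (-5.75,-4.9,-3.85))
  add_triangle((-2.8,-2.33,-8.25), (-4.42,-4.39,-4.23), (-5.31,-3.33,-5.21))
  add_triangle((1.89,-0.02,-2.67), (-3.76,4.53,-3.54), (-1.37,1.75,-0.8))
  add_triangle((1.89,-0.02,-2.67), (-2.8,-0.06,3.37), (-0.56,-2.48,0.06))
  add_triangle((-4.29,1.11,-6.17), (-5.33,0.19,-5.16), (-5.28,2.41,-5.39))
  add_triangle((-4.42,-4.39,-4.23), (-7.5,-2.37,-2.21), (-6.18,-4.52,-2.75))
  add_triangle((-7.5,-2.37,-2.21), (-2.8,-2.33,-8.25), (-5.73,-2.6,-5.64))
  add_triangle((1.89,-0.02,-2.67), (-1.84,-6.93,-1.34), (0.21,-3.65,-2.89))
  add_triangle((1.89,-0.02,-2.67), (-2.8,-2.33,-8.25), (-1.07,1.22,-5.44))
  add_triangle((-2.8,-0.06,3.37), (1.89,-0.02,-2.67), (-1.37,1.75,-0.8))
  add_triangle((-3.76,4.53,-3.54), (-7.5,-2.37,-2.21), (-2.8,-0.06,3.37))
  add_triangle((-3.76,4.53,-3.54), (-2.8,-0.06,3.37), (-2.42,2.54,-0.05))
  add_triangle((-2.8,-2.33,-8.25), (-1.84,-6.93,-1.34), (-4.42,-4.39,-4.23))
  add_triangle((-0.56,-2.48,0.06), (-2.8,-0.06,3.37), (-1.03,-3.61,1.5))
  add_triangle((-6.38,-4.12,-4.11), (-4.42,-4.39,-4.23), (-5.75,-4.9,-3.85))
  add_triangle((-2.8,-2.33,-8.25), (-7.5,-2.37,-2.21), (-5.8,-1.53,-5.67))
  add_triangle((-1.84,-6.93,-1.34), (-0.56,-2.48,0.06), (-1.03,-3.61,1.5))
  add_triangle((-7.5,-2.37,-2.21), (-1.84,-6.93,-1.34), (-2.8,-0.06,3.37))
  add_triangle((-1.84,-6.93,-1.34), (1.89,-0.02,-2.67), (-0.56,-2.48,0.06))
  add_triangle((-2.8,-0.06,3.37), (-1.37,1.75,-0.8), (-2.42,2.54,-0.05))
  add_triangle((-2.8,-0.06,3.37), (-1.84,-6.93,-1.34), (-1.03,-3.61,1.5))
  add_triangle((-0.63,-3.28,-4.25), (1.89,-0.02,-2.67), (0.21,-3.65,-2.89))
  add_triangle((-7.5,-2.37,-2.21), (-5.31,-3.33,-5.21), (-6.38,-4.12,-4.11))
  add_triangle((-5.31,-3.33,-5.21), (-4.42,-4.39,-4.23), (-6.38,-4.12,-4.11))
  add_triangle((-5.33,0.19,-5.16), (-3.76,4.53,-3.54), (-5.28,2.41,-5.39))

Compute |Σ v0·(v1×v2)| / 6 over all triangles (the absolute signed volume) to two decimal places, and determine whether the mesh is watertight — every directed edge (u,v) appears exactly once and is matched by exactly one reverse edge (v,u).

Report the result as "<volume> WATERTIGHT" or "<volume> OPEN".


Per-triangle v0·(v1×v2)/6:
  t1: +4.5635
  t2: -0.0797
  t3: +6.6614
  t4: +9.0628
  t5: +4.7129
  t6: +6.4623
  t7: +7.9213
  t8: +15.5996
  t9: +4.3166
  t10: +8.4274
  t11: +4.2112
  t12: +11.2798
  t13: +20.2472
  t14: +0.2542
  t15: +4.8468
  t16: +19.9582
  t17: +1.6358
  t18: +7.9344
  t19: +0.9701
  t20: -0.4379
  t21: +3.7439
  t22: -5.9185
  t23: +0.1873
  t24: +1.1505
  t25: +9.8141
  t26: -0.3973
  t27: +32.4925
  t28: +3.3810
  t29: +20.7982
  t30: -1.3279
  t31: +1.5067
  t32: +9.9658
  t33: +0.2945
  t34: +32.4682
  t35: +1.4843
  t36: -0.5019
  t37: +6.7887
  t38: +3.2212
  t39: +4.9817
  t40: +3.0674
  t41: +1.2847
Σ = +267.0331 → |volume| = 267.03

Directed edges: 123 total; 3 unmatched, e.g. (-2.8,-2.33,-8.25)→(-0.63,-3.28,-4.25) → open.

267.03 OPEN


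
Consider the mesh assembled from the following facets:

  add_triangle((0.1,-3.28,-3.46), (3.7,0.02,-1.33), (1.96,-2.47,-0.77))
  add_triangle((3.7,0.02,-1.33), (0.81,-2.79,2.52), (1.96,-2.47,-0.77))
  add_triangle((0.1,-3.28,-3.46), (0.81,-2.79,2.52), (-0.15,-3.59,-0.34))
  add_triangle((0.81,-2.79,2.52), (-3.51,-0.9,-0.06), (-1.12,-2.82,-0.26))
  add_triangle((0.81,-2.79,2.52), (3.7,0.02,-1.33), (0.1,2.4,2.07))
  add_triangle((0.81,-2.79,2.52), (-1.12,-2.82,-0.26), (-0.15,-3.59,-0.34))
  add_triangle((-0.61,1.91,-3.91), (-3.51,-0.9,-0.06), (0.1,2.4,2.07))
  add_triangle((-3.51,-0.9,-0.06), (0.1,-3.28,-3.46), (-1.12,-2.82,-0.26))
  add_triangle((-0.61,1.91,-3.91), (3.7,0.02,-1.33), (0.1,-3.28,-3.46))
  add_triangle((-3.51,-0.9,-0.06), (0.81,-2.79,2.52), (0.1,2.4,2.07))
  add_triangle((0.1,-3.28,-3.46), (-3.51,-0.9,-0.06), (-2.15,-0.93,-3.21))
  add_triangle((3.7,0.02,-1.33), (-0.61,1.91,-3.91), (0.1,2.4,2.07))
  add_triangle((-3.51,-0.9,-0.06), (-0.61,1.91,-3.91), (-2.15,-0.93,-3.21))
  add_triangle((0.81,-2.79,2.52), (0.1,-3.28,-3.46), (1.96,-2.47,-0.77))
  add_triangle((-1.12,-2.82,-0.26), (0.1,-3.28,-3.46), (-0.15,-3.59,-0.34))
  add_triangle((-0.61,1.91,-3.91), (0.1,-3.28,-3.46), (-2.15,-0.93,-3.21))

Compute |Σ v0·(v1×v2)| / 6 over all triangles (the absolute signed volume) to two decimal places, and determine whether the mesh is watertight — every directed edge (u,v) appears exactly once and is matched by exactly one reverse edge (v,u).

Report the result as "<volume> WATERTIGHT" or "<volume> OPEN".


89.17 WATERTIGHT

Per-triangle v0·(v1×v2)/6:
  t1: +5.1054
  t2: +4.4130
  t3: +2.1409
  t4: +4.1357
  t5: +7.7885
  t6: +1.6734
  t7: +7.9168
  t8: +4.6634
  t9: +12.3934
  t10: +7.1081
  t11: +5.3695
  t12: +8.5947
  t13: +4.6999
  t14: +4.9012
  t15: +1.8875
  t16: +6.3831
Σ = +89.1747 → |volume| = 89.17

Directed edges: 48 total, each appears once with its reverse present → watertight.


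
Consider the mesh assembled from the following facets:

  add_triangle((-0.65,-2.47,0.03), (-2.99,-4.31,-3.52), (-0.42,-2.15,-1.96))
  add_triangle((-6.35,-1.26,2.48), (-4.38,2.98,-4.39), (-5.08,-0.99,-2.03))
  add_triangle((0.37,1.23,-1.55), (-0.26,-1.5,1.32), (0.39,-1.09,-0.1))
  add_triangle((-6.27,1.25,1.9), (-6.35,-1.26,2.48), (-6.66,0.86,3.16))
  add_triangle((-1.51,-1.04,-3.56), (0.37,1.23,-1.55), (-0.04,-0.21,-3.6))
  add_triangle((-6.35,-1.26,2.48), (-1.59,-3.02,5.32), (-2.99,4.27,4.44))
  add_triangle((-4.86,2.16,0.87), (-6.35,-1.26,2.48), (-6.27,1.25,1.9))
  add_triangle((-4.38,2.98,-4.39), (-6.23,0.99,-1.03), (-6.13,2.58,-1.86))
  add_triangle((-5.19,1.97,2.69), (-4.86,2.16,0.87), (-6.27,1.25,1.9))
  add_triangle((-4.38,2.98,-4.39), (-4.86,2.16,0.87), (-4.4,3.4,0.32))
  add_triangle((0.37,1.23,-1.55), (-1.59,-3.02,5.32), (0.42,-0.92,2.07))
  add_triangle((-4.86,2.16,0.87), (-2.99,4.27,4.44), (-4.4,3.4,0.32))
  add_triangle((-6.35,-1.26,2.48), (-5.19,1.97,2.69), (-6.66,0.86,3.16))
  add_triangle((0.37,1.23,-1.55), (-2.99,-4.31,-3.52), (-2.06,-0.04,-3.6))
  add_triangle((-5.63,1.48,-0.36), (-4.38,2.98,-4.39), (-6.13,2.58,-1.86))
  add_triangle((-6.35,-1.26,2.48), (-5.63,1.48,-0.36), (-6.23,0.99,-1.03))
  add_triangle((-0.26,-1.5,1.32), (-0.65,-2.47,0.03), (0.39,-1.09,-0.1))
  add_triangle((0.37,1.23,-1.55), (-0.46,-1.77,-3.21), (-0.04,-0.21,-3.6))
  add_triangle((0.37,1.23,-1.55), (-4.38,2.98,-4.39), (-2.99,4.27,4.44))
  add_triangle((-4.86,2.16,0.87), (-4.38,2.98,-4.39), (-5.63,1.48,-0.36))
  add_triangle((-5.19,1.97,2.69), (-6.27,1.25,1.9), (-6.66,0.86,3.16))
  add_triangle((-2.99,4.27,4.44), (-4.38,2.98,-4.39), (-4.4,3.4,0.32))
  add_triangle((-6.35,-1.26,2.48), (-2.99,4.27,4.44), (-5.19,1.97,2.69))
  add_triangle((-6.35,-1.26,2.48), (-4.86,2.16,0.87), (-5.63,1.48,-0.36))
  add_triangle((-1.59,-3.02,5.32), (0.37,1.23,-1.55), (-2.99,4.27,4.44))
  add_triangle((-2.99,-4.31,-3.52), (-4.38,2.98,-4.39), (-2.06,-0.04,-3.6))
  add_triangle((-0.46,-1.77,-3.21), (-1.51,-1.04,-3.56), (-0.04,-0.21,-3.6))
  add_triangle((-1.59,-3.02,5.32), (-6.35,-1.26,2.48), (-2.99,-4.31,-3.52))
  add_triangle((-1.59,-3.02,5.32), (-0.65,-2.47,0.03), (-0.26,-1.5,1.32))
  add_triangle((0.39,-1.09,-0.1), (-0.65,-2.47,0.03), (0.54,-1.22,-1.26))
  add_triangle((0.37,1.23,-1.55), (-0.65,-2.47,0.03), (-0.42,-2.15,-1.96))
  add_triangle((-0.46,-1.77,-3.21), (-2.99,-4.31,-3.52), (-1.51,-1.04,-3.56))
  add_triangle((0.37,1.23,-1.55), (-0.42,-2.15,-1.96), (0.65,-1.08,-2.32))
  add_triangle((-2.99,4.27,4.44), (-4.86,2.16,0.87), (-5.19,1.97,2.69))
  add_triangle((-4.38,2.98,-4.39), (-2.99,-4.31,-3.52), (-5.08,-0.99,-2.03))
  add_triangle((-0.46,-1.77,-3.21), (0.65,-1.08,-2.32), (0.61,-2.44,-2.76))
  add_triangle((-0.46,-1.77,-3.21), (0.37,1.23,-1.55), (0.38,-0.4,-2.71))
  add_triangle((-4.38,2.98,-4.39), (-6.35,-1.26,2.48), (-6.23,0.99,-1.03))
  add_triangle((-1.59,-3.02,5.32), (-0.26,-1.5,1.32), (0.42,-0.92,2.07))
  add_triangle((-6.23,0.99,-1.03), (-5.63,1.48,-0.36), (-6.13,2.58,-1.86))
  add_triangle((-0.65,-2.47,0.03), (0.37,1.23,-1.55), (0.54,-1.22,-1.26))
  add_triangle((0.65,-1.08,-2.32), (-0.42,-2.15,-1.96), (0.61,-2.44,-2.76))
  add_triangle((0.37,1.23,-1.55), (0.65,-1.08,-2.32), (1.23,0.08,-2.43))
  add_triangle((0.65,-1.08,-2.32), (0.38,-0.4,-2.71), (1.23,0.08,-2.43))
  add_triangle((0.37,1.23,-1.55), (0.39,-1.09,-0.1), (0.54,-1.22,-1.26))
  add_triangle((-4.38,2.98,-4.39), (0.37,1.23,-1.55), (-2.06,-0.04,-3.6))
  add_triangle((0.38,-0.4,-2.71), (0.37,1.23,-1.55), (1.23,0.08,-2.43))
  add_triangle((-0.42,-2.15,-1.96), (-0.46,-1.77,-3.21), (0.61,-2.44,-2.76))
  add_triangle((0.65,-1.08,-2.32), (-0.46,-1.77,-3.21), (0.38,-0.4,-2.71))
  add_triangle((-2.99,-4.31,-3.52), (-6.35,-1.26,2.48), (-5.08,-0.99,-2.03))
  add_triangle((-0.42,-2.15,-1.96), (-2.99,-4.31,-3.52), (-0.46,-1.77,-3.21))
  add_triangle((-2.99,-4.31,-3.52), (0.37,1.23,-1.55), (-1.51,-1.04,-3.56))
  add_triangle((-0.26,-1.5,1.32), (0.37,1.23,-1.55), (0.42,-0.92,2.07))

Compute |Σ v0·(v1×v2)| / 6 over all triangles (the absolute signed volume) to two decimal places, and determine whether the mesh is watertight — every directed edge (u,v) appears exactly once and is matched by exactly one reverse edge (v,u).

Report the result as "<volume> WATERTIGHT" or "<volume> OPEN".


Per-triangle v0·(v1×v2)/6:
  t1: +1.7317
  t2: +16.2353
  t3: -0.0262
  t4: +2.7423
  t5: +0.9716
  t6: +33.5519
  t7: +0.8992
  t8: +4.1051
  t9: +1.9798
  t10: +5.6622
  t11: +0.3435
  t12: +5.6827
  t13: -0.2437
  t14: +2.4908
  t15: -1.2163
  t16: +3.4902
  t17: +0.3690
  t18: +0.0315
  t19: +11.1791
  t20: +5.4290
  t21: +1.6621
  t22: +5.5135
  t23: +6.9761
  t24: +5.6351
  t25: -0.0452
  t26: +6.5599
  t27: +1.1845
  t28: +31.9013
  t29: +0.7192
  t30: +0.3151
  t31: -0.0543
  t32: +2.4946
  t33: -0.7621
  t34: +5.2599
  t35: +15.8774
  t36: +0.5898
  t37: +0.5103
  t38: +0.2658
  t39: +0.7218
  t40: +1.4663
  t41: +0.5198
  t42: -0.3547
  t43: -0.4445
  t44: +0.3606
  t45: +0.1377
  t46: +3.6820
  t47: +0.5557
  t48: +0.6435
  t49: +0.4933
  t50: +15.8784
  t51: +1.2455
  t52: -0.5059
  t53: +0.1171
Σ = +204.5285 → |volume| = 204.53

Directed edges: 159 total; 3 unmatched, e.g. (-0.65,-2.47,0.03)→(-2.99,-4.31,-3.52) → open.

204.53 OPEN


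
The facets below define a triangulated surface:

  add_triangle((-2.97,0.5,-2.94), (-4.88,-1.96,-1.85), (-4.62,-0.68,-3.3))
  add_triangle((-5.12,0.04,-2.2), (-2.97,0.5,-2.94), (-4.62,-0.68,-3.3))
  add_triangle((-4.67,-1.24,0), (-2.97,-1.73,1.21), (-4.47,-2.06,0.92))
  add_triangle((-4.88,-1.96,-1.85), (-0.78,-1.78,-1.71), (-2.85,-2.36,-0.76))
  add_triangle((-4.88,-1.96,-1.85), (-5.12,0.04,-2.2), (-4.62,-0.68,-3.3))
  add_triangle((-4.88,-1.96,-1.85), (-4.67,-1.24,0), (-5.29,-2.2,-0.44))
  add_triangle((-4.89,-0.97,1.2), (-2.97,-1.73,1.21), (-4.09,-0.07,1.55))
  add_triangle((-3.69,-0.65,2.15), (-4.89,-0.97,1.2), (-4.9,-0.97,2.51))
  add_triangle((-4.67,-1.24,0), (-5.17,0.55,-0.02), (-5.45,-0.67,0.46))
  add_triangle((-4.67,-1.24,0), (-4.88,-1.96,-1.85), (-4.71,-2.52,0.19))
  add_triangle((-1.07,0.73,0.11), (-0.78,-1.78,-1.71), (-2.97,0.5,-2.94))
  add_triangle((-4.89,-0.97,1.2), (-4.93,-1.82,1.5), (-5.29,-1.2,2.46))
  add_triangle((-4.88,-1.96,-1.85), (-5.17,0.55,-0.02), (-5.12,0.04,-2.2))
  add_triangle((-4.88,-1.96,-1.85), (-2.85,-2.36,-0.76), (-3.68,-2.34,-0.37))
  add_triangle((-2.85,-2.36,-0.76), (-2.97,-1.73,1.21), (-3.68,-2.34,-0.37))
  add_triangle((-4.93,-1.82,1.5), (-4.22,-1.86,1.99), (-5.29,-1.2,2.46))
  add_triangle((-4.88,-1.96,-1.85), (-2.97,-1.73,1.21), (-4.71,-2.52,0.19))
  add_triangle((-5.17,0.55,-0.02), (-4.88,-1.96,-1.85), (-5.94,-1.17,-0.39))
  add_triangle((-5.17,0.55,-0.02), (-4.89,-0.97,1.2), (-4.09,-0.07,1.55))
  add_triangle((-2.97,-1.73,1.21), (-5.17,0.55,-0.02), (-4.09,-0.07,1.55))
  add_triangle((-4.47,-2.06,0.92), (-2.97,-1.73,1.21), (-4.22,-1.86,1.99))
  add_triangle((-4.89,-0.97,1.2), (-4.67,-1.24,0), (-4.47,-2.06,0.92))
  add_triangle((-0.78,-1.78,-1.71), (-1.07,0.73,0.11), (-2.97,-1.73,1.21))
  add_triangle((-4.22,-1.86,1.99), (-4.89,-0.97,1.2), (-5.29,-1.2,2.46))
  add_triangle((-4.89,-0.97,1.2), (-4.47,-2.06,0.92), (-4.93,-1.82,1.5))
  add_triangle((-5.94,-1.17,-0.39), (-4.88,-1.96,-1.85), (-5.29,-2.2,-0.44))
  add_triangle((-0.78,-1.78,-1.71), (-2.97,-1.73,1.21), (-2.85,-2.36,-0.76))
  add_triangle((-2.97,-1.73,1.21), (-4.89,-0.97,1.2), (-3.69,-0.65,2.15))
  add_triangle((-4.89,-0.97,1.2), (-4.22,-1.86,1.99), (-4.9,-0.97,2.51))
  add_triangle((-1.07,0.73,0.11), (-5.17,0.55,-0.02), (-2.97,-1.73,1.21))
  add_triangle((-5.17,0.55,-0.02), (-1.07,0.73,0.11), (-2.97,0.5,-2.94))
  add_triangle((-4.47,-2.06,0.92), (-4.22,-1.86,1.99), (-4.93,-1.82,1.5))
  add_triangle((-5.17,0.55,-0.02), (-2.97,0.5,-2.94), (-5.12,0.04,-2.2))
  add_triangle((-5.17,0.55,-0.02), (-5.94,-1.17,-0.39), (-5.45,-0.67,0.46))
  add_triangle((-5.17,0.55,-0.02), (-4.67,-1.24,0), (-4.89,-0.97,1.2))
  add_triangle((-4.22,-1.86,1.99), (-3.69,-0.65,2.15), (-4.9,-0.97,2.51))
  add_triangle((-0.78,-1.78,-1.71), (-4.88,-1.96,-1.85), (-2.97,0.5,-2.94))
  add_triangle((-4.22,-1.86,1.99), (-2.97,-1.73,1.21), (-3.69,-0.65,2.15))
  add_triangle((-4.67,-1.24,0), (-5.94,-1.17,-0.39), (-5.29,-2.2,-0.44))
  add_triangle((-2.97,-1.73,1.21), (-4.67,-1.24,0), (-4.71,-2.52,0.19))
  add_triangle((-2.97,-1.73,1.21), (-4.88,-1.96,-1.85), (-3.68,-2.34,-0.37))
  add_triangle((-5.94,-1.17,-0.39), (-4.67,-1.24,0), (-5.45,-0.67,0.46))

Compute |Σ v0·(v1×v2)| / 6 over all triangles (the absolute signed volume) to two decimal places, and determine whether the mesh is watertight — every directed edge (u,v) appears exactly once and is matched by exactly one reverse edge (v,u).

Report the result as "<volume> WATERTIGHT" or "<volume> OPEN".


29.16 WATERTIGHT

Per-triangle v0·(v1×v2)/6:
  t1: -0.3977
  t2: +1.5517
  t3: -0.1482
  t4: +1.7802
  t5: +2.3928
  t6: -0.9178
  t7: +0.7987
  t8: +0.0853
  t9: -0.7005
  t10: +1.9260
  t11: -0.8509
  t12: +0.7617
  t13: +3.8610
  t14: +0.7886
  t15: +0.4608
  t16: +0.6479
  t17: -0.3306
  t18: +2.0591
  t19: +1.4801
  t20: -2.2288
  t21: +0.3397
  t22: +1.0506
  t23: -1.5722
  t24: -0.8514
  t25: +0.3989
  t26: +1.6620
  t27: +0.5581
  t28: -1.1893
  t29: +1.0916
  t30: +0.8497
  t31: +1.5729
  t32: +0.3470
  t33: +1.6193
  t34: +1.1422
  t35: +1.8010
  t36: +0.2061
  t37: +4.1114
  t38: -0.0095
  t39: +0.3809
  t40: +1.0563
  t41: +1.1898
  t42: +0.3817
Σ = +29.1563 → |volume| = 29.16

Directed edges: 126 total, each appears once with its reverse present → watertight.


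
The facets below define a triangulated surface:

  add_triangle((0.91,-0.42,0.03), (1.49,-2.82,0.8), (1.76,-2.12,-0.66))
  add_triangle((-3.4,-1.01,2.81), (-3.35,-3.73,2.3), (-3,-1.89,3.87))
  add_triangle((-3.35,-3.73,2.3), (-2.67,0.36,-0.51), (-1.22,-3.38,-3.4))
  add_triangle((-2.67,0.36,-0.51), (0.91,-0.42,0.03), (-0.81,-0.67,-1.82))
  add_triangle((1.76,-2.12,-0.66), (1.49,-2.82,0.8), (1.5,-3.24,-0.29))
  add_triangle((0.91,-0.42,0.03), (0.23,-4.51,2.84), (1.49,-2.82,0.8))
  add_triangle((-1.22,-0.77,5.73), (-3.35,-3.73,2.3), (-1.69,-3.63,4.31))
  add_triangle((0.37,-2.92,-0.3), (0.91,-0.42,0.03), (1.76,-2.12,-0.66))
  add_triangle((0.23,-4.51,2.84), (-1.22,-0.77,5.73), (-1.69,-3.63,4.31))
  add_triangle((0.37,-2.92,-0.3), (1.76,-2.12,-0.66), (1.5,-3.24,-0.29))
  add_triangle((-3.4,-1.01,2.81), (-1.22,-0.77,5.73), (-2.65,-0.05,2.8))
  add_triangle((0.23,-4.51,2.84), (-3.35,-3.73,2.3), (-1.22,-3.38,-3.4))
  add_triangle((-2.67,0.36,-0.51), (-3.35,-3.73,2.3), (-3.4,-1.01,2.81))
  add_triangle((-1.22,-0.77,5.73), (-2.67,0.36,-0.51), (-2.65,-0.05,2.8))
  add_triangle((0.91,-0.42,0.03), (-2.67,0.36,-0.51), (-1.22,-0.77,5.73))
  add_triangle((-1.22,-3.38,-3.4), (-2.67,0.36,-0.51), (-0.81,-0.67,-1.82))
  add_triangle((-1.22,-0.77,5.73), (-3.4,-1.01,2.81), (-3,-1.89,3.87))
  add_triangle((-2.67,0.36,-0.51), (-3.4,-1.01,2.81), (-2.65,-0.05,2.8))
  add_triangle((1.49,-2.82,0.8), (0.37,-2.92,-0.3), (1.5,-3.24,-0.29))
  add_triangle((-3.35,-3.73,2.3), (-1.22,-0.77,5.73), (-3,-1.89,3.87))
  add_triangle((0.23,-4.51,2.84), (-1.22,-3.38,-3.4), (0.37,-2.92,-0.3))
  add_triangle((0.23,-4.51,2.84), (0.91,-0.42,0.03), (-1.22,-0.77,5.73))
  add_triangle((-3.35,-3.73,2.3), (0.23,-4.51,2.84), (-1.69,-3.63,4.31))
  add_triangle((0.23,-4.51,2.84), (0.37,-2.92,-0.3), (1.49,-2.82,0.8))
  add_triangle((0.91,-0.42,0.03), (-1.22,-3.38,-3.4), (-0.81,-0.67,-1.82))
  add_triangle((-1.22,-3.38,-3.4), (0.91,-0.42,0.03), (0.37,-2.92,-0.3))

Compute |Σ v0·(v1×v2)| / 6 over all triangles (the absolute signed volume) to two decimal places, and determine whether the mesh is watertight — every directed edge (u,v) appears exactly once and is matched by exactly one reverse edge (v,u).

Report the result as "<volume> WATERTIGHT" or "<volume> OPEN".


Per-triangle v0·(v1×v2)/6:
  t1: +0.3811
  t2: +2.4203
  t3: +10.5303
  t4: -0.1704
  t5: +0.4893
  t6: +0.4145
  t7: +5.8104
  t8: -0.2375
  t9: +5.4769
  t10: +0.2656
  t11: +2.1133
  t12: +14.6604
  t13: +4.5164
  t14: -0.2941
  t15: -0.8487
  t16: +1.5285
  t17: +2.3513
  t18: +1.5334
  t19: +0.5541
  t20: +3.3669
  t21: +3.1572
  t22: +3.2814
  t23: +5.4552
  t24: +2.0020
  t25: +0.5405
  t26: +1.2142
Σ = +70.5125 → |volume| = 70.51

Directed edges: 78 total, each appears once with its reverse present → watertight.

70.51 WATERTIGHT


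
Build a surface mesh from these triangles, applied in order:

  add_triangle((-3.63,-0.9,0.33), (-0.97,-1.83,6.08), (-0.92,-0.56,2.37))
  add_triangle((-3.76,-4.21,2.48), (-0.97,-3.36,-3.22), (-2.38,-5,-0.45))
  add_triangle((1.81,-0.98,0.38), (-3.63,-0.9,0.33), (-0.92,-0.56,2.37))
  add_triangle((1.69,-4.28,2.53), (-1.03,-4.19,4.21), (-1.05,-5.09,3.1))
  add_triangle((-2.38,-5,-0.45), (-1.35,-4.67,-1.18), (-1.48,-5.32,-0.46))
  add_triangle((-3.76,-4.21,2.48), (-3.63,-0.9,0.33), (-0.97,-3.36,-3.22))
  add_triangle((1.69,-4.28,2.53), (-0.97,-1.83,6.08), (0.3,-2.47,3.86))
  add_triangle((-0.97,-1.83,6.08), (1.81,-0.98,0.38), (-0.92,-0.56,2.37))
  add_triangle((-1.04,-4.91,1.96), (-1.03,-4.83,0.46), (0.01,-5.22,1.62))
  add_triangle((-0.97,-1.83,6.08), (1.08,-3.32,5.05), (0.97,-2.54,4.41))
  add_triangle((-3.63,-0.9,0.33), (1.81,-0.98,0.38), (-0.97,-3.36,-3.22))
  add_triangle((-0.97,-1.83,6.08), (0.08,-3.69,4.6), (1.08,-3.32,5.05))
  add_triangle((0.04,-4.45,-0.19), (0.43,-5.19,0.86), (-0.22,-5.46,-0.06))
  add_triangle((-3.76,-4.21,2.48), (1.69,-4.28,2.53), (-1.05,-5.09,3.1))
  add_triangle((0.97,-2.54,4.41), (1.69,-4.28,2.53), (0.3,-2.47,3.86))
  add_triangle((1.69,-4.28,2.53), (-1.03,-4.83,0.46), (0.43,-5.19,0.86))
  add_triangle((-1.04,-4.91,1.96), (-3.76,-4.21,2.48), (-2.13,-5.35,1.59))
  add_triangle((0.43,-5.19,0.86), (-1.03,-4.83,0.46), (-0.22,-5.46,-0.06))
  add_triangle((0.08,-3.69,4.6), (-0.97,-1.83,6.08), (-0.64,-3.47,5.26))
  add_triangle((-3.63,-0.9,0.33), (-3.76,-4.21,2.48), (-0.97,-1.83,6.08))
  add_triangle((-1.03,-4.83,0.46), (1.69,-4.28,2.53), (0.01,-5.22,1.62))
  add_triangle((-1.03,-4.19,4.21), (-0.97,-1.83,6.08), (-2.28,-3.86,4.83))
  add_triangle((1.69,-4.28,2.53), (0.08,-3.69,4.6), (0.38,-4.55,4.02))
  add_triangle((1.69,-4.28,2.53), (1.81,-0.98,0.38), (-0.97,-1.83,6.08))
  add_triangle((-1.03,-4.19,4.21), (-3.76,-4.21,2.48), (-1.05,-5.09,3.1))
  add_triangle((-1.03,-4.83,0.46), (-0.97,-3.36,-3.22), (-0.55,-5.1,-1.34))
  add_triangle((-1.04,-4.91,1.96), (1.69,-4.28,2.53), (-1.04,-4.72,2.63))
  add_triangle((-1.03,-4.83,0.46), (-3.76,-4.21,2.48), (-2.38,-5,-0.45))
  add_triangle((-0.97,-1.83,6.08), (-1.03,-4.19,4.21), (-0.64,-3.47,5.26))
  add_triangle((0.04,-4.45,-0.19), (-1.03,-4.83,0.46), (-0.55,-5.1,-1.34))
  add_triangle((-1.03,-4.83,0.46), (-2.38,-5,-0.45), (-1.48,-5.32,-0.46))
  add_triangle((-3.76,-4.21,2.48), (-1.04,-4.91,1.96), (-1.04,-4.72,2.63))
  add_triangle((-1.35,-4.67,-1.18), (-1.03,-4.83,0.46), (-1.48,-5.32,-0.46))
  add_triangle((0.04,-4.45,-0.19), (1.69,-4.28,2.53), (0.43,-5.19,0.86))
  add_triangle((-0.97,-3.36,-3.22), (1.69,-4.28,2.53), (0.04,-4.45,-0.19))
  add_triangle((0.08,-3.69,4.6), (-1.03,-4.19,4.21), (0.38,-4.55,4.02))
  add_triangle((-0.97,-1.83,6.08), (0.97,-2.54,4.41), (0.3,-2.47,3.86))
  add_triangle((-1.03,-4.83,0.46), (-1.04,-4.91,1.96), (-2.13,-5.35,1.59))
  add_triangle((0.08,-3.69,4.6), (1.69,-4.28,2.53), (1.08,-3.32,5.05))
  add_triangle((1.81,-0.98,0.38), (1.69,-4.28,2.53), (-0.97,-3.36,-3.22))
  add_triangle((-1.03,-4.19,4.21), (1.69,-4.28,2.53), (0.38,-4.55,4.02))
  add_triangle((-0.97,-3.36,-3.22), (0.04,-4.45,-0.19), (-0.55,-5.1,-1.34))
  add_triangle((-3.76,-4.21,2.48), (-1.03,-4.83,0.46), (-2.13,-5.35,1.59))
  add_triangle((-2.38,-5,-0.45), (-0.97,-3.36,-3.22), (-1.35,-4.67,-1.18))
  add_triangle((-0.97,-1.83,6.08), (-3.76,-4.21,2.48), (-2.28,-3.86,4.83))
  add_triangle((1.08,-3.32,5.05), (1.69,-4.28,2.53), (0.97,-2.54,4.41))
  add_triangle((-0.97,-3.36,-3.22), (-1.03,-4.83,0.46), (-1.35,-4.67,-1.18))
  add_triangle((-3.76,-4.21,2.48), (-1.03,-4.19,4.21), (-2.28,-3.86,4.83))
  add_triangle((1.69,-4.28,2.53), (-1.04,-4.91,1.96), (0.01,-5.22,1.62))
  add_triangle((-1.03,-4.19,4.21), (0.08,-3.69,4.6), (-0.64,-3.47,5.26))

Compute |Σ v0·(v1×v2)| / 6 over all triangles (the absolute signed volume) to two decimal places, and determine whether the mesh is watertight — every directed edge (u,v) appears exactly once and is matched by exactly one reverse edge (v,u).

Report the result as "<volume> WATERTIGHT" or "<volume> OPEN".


Per-triangle v0·(v1×v2)/6:
  t1: +0.9955
  t2: +2.7701
  t3: -1.8670
  t4: +3.6084
  t5: +0.6799
  t6: +10.5957
  t7: -0.4899
  t8: -0.1847
  t9: +1.3430
  t10: +0.7355
  t11: -3.8873
  t12: +2.9208
  t13: +0.2651
  t14: +0.3715
  t15: -1.3447
  t16: +1.8594
  t17: +1.9328
  t18: +0.9955
  t19: +1.0908
  t20: +9.8259
  t21: +0.4336
  t22: +3.5969
  t23: +1.1374
  t24: +4.8331
  t25: +4.0792
  t26: +1.9045
  t27: +1.6119
  t28: +4.3328
  t29: +1.2751
  t30: +1.1879
  t31: +0.7647
  t32: +1.7243
  t33: +0.1763
  t34: +0.5536
  t35: +1.7560
  t36: +1.3141
  t37: -1.0932
  t38: +1.1944
  t39: +2.6343
  t40: +5.6113
  t41: +0.7962
  t42: +0.5271
  t43: +0.8341
  t44: +1.7239
  t45: +2.9057
  t46: +0.4066
  t47: +0.6776
  t48: +3.4377
  t49: +1.7354
  t50: +1.0897
Σ = +85.3784 → |volume| = 85.38

Directed edges: 150 total; 6 unmatched, e.g. (-0.22,-5.46,-0.06)→(0.04,-4.45,-0.19) → open.

85.38 OPEN


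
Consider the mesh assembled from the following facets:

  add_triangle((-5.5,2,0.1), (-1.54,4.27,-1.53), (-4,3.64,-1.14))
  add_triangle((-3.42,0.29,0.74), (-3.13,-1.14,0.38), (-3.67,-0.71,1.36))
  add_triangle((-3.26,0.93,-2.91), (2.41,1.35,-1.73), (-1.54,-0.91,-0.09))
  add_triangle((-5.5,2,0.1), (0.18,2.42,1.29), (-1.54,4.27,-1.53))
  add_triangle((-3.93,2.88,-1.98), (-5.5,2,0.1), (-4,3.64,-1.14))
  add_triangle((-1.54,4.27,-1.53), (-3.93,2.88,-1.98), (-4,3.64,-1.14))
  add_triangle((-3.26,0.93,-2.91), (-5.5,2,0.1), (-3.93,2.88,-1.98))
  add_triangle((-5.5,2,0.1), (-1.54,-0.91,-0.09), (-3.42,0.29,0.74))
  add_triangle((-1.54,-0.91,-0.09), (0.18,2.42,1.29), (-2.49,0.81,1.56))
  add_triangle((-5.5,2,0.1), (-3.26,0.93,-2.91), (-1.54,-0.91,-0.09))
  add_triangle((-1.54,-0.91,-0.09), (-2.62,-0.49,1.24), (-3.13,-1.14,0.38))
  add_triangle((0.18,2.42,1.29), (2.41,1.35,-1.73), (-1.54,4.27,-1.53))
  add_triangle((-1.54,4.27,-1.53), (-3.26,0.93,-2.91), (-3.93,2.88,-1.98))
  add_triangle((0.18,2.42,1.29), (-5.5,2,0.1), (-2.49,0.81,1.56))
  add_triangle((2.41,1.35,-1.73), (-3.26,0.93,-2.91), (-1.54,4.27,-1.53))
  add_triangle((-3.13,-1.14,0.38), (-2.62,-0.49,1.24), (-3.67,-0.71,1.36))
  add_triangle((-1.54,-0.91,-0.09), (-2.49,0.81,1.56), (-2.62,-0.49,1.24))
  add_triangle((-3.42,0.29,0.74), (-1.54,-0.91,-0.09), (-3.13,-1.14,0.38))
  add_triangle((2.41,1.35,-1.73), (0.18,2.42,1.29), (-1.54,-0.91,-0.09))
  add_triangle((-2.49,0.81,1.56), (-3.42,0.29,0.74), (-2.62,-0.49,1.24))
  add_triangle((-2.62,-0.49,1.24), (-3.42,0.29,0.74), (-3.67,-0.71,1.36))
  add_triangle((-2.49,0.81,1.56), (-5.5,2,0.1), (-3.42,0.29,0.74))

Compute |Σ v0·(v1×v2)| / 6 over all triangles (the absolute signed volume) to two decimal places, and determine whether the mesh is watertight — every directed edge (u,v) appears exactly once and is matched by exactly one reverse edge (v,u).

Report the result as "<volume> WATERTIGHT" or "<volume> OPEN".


45.96 WATERTIGHT

Per-triangle v0·(v1×v2)/6:
  t1: +1.0031
  t2: +0.6264
  t3: +1.4233
  t4: +7.9478
  t5: +2.4968
  t6: +2.1511
  t7: +4.4295
  t8: +1.0165
  t9: -0.2636
  t10: +3.9735
  t11: +0.1008
  t12: +5.3809
  t13: +3.3289
  t14: +3.5642
  t15: +7.9062
  t16: +0.0799
  t17: -0.3525
  t18: +0.1627
  t19: -1.0866
  t20: +0.6443
  t21: +0.1621
  t22: +1.2648
Σ = +45.9601 → |volume| = 45.96

Directed edges: 66 total, each appears once with its reverse present → watertight.


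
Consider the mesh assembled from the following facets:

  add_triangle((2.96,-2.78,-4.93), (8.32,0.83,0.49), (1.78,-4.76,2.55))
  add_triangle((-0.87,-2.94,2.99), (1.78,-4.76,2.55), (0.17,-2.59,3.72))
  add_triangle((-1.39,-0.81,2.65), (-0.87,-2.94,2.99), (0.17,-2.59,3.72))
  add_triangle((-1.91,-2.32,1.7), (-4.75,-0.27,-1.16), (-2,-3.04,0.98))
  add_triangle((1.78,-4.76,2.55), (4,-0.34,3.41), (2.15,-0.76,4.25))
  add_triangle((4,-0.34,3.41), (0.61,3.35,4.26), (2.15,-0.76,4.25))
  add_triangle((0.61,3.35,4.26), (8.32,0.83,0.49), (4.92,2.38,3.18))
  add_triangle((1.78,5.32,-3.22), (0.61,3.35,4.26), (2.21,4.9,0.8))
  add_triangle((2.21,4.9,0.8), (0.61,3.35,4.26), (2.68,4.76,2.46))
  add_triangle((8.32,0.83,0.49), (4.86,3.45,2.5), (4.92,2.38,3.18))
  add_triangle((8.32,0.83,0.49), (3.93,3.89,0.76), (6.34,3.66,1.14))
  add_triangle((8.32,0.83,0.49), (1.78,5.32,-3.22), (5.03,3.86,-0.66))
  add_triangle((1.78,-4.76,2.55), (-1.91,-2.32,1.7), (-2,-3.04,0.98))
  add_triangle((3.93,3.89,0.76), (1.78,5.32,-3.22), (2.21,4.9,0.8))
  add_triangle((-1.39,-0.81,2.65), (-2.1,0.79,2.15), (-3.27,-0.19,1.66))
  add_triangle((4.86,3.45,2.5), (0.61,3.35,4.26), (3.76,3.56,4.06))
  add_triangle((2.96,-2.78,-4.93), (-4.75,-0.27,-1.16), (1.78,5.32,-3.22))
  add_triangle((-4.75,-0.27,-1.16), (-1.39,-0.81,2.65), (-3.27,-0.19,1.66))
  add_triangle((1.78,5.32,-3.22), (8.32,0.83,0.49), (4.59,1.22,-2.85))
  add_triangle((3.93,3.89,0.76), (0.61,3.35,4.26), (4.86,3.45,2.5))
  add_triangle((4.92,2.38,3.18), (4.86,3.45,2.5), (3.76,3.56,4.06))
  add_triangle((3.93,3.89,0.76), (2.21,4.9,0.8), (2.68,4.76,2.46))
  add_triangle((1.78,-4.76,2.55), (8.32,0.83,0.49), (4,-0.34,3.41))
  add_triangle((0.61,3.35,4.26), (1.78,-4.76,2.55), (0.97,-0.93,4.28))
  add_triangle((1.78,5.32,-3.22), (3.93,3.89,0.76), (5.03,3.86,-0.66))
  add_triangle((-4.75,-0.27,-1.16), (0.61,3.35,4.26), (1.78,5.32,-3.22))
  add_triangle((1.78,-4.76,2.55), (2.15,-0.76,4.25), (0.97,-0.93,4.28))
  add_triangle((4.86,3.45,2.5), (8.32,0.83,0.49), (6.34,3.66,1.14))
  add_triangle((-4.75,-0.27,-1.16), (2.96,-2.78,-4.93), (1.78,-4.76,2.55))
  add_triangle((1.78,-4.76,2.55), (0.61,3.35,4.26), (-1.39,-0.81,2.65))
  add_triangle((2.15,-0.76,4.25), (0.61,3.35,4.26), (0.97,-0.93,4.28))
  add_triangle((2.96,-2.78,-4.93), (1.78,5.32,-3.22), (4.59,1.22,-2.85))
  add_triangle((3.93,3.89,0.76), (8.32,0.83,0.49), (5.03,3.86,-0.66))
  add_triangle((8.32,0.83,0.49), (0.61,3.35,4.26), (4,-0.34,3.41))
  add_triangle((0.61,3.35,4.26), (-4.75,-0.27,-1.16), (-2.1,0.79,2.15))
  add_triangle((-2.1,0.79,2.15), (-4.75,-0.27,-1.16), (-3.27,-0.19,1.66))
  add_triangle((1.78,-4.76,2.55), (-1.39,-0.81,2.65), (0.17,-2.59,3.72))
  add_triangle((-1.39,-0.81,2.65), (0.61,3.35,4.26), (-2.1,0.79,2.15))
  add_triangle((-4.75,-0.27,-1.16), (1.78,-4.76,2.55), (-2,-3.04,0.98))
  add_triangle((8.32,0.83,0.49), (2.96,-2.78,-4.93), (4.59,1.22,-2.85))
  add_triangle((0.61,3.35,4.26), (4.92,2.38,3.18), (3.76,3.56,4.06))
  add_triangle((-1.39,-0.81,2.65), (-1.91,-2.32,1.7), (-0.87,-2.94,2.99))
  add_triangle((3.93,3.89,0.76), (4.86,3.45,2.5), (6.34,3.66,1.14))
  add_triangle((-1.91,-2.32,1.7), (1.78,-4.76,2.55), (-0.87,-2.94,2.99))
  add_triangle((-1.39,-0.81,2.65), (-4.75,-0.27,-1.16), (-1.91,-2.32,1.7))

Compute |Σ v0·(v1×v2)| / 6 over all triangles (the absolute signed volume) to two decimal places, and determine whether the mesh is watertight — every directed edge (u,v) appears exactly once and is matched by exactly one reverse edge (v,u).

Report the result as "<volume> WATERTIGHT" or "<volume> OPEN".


Per-triangle v0·(v1×v2)/6:
  t1: +45.3753
  t2: +2.7479
  t3: +1.4501
  t4: +2.4481
  t5: +7.0292
  t6: +6.9211
  t7: -2.1166
  t8: +4.8865
  t9: +2.8548
  t10: +6.0845
  t11: +1.4995
  t12: +8.6640
  t13: +2.5668
  t14: +7.2009
  t15: +1.3972
  t16: +2.1752
  t17: +31.8854
  t18: +1.4130
  t19: +18.7369
  t20: +6.4975
  t21: +2.3842
  t22: +2.9355
  t23: +19.2287
  t24: -2.5998
  t25: +6.4171
  t26: +26.5772
  t27: +3.7008
  t28: +6.1417
  t29: +26.6919
  t30: +11.4064
  t31: +3.6612
  t32: +17.2354
  t33: +7.0995
  t34: +18.8072
  t35: +4.0294
  t36: +1.7787
  t37: -1.7287
  t38: +3.8158
  t39: +0.7507
  t40: +18.7005
  t41: +1.4366
  t42: +1.4665
  t43: +2.7494
  t44: +2.4038
  t45: +3.9800
Σ = +348.7869 → |volume| = 348.79

Directed edges: 135 total; 3 unmatched, e.g. (0.61,3.35,4.26)→(2.68,4.76,2.46) → open.

348.79 OPEN


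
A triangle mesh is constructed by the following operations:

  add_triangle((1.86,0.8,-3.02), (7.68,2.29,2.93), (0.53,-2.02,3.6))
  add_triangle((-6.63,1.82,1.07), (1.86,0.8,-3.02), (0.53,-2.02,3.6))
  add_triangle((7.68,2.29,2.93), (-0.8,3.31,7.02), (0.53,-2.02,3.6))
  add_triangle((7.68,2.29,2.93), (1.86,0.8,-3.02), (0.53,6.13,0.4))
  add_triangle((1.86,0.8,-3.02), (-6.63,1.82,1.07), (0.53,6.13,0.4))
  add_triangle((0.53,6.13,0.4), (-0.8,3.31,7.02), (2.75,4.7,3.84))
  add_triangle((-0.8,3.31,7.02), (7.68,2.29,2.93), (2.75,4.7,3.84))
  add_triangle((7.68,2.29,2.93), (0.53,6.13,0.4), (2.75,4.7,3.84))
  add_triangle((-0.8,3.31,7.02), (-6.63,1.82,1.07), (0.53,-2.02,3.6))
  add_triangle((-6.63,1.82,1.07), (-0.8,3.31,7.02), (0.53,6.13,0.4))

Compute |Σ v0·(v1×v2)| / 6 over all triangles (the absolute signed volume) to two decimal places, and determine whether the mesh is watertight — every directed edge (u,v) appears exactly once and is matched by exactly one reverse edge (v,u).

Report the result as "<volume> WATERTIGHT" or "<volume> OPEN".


Per-triangle v0·(v1×v2)/6:
  t1: +9.3305
  t2: +0.2963
  t3: +35.8551
  t4: +28.5717
  t5: +19.5635
  t6: +20.2126
  t7: +23.7036
  t8: +20.3512
  t9: +26.8590
  t10: +46.1263
Σ = +230.8697 → |volume| = 230.87

Directed edges: 30 total, each appears once with its reverse present → watertight.

230.87 WATERTIGHT
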